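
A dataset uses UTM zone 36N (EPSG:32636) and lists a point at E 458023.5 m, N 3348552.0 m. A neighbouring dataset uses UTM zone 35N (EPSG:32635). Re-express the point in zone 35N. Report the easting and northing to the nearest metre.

E 1035566 m, N 3361604 m

UTM 36N → geographic: φ = 30.26789977°, λ = 32.56359959°.
UTM 35N (λ₀ = 27°) forward: E = 1035565.754 m, N = 3361603.845 m.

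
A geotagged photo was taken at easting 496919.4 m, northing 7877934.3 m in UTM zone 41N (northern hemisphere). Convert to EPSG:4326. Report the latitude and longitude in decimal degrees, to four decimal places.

Zone 41N: λ₀ = 63°, k₀ = 0.9996, false easting 500000 m.
Meridian distance M = (N − FN)/k₀ = 7881086.7 m.
Inverse transverse Mercator on WGS84 gives φ = 71.00480031°, λ = 62.91519955°.

lat 71.0048°, lon 62.9152°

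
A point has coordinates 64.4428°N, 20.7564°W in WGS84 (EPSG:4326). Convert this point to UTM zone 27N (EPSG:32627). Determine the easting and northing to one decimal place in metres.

Zone 27 central meridian λ₀ = 6×27 − 183 = -21°; Δλ = +0.2436°.
Transverse Mercator on WGS84 with k₀ = 0.9996 gives E = 511726.069 m, N = 7146380.585 m.

E 511726.1 m, N 7146380.6 m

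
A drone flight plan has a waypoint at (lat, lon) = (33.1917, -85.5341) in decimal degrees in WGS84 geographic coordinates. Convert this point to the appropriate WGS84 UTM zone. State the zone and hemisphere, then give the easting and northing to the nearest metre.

Longitude -85.5341° lies in the 6° band [-90°, -84°), giving zone 16; latitude is north of the equator, so 16N.
Zone 16 central meridian λ₀ = 6×16 − 183 = -87°; Δλ = +1.4659°.
Transverse Mercator on WGS84 with k₀ = 0.9996 gives E = 636647.390 m, N = 3673496.232 m.

Zone 16N: E 636647 m, N 3673496 m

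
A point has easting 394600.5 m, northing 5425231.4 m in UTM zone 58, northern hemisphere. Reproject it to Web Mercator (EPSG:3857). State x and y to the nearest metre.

Unproject from UTM 58N (λ₀ = 165°) → φ = 48.97100001°, λ = 163.55979982°.
Web Mercator (R = 6378137 m): x = 18207393.630 m, y = 6269942.134 m.

x 18207394 m, y 6269942 m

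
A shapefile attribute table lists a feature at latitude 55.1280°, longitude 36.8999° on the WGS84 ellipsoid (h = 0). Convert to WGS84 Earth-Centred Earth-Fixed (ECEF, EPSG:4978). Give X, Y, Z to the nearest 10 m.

WGS84: a = 6378137 m, e² = 0.006694380; N(φ) = a/√(1−e²sin²φ) = 6392555.812 m.
X = (N+h)·cosφ·cosλ = 2922780.760 m; Y = (N+h)·cosφ·sinλ = 2194477.892 m; Z = (N(1−e²)+h)·sinφ = 5209543.691 m.

X 2922780 m, Y 2194480 m, Z 5209540 m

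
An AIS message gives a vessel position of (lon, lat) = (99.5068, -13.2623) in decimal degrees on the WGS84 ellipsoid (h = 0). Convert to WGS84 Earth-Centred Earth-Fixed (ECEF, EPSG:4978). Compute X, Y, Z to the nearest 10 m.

WGS84: a = 6378137 m, e² = 0.006694380; N(φ) = a/√(1−e²sin²φ) = 6379260.857 m.
X = (N+h)·cosφ·cosλ = -1025528.210 m; Y = (N+h)·cosφ·sinλ = 6123850.077 m; Z = (N(1−e²)+h)·sinφ = -1453665.092 m.

X -1025530 m, Y 6123850 m, Z -1453670 m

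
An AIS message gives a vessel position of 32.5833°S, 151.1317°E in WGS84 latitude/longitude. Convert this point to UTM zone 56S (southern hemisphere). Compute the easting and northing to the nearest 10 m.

E 324640 m, N 6393370 m

Zone 56 central meridian λ₀ = 6×56 − 183 = 153°; Δλ = -1.8683°.
Transverse Mercator on WGS84 with k₀ = 0.9996 gives E = 324642.262 m, N = 6393366.923 m.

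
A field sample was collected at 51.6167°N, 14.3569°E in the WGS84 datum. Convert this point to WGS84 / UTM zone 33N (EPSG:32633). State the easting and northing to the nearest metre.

Zone 33 central meridian λ₀ = 6×33 − 183 = 15°; Δλ = -0.6431°.
Transverse Mercator on WGS84 with k₀ = 0.9996 gives E = 455474.979 m, N = 5718603.770 m.

E 455475 m, N 5718604 m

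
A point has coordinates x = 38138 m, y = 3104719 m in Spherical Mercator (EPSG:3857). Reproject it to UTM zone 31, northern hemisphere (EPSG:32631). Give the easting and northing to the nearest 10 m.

Web Mercator inverse (R = 6378137 m) → φ = 26.84980205°, λ = 0.34259948°.
UTM 31N forward: E = 235939.682 m, N = 2972566.664 m.

E 235940 m, N 2972570 m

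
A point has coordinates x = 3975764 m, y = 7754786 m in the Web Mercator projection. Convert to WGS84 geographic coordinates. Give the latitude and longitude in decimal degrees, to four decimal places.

R = 6378137 m. λ = x/R = 35.71489567°.
φ = 2·arctan(exp(y/R)) − 90° = 2·arctan(3.37312) − 90° = 56.97390035°.

lat 56.9739°, lon 35.7149°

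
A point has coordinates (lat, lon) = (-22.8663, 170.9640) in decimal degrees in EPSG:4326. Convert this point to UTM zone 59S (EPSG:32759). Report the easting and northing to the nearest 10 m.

E 496310 m, N 7471280 m

Zone 59 central meridian λ₀ = 6×59 − 183 = 171°; Δλ = -0.0360°.
Transverse Mercator on WGS84 with k₀ = 0.9996 gives E = 496307.041 m, N = 7471280.212 m.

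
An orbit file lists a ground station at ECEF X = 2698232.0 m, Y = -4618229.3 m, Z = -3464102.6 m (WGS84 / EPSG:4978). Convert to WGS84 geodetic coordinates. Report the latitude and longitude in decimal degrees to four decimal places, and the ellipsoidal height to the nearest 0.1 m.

λ = atan2(Y, X) = -59.70410008°; p = √(X²+Y²) = 5348691.2 m.
Bowring's method on WGS84 (a = 6378137 m, b = 6356752.314 m) gives φ = -33.10509989°, h = 684.983 m.

lat -33.1051°, lon -59.7041°, h 685.0 m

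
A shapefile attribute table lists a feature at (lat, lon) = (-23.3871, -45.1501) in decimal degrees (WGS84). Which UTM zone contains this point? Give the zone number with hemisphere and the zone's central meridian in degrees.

Zone 23S, central meridian -45°

UTM zone = ⌊(λ + 180)/6⌋ + 1; -45.1501° ∈ [-48°, -42°) → zone 23.
Hemisphere: S (φ < 0).
Central meridian λ₀ = 6×23 − 183 = -45°.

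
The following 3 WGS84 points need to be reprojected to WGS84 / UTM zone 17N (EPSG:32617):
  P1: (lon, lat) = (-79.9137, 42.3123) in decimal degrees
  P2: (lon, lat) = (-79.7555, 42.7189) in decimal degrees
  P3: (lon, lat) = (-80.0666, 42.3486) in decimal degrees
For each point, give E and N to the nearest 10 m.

P1: E 589520 m, N 4685020 m; P2: E 601900 m, N 4730350 m; P3: E 576880 m, N 4688900 m

UTM zone 17N: λ₀ = -81°, k₀ = 0.9996.
P1 (42.3123°, -79.9137°) → (589524.062, 4685022.817) m.
P2 (42.7189°, -79.7555°) → (601898.977, 4730350.707) m.
P3 (42.3486°, -80.0666°) → (576878.943, 4688903.925) m.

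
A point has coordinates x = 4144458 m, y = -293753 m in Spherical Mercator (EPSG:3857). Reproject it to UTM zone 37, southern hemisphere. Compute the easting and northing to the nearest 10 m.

E 303250 m, N 9708290 m

Web Mercator inverse (R = 6378137 m) → φ = -2.63789569°, λ = 37.23029966°.
UTM 37S forward: E = 303252.572 m, N = 9708291.324 m.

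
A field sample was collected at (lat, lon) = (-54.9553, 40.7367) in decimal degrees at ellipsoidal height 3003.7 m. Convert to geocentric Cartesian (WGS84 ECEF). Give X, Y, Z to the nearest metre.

WGS84: a = 6378137 m, e² = 0.006694380; N(φ) = a/√(1−e²sin²φ) = 6392494.966 m.
X = (N+h)·cosφ·cosλ = 2782633.029 m; Y = (N+h)·cosφ·sinλ = 2396544.740 m; Z = (N(1−e²)+h)·sinφ = -5200986.877 m.

X 2782633 m, Y 2396545 m, Z -5200987 m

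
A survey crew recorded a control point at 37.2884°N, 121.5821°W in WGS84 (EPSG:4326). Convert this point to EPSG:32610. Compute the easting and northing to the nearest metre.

E 625685 m, N 4127809 m

Zone 10 central meridian λ₀ = 6×10 − 183 = -123°; Δλ = +1.4179°.
Transverse Mercator on WGS84 with k₀ = 0.9996 gives E = 625684.532 m, N = 4127808.568 m.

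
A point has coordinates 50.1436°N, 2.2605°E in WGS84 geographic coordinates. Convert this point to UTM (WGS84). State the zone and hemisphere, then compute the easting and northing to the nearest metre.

Longitude 2.2605° lies in the 6° band [0°, 6°), giving zone 31; latitude is north of the equator, so 31N.
Zone 31 central meridian λ₀ = 6×31 − 183 = 3°; Δλ = -0.7395°.
Transverse Mercator on WGS84 with k₀ = 0.9996 gives E = 447160.485 m, N = 5554858.776 m.

Zone 31N: E 447160 m, N 5554859 m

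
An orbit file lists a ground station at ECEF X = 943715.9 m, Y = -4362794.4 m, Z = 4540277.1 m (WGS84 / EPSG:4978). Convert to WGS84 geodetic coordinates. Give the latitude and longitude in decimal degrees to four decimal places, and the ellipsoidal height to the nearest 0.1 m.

lat 45.6797°, lon -77.7944°, h -235.7 m

λ = atan2(Y, X) = -77.79439991°; p = √(X²+Y²) = 4463695.2 m.
Bowring's method on WGS84 (a = 6378137 m, b = 6356752.314 m) gives φ = 45.67970031°, h = -235.719 m.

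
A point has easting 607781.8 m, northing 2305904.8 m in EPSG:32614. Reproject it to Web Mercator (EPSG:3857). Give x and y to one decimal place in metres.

x -10905302.6 m, y 2374013.6 m

Unproject from UTM 14N (λ₀ = -99°) → φ = 20.85010008°, λ = -97.96399998°.
Web Mercator (R = 6378137 m): x = -10905302.594 m, y = 2374013.573 m.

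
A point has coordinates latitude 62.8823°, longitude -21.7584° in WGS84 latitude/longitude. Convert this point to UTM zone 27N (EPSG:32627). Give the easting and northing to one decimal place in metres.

Zone 27 central meridian λ₀ = 6×27 − 183 = -21°; Δλ = -0.7584°.
Transverse Mercator on WGS84 with k₀ = 0.9996 gives E = 461431.180 m, N = 6972702.740 m.

E 461431.2 m, N 6972702.7 m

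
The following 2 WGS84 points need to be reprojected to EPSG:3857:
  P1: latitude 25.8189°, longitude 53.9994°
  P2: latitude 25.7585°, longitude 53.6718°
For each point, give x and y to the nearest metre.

Web Mercator: x = R·λ, y = R·ln tan(π/4+φ/2), R = 6378137 m.
P1 (25.8189°, 53.9994°) → (6011185.711, 2976668.167) m.
P2 (25.7585°, 53.6718°) → (5974717.446, 2969200.749) m.

P1: x 6011186 m, y 2976668 m; P2: x 5974717 m, y 2969201 m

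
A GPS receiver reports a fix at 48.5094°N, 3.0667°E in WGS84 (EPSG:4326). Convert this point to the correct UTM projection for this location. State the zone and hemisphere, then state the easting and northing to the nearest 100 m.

Zone 31N: E 504900 m, N 5372900 m

Longitude 3.0667° lies in the 6° band [0°, 6°), giving zone 31; latitude is north of the equator, so 31N.
Zone 31 central meridian λ₀ = 6×31 − 183 = 3°; Δλ = +0.0667°.
Transverse Mercator on WGS84 with k₀ = 0.9996 gives E = 504926.341 m, N = 5372922.588 m.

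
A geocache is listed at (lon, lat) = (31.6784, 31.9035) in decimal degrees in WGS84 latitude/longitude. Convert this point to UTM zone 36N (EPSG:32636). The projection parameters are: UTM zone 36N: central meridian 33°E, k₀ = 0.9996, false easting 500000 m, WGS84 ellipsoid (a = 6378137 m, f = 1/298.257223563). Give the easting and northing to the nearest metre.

Zone 36 central meridian λ₀ = 6×36 − 183 = 33°; Δλ = -1.3216°.
Transverse Mercator on WGS84 with k₀ = 0.9996 gives E = 375032.321 m, N = 3530501.258 m.

E 375032 m, N 3530501 m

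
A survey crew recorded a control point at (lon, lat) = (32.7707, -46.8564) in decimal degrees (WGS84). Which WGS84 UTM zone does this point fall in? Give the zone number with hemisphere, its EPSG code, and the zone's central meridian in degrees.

UTM zone = ⌊(λ + 180)/6⌋ + 1; 32.7707° ∈ [30°, 36°) → zone 36.
Hemisphere: S (φ < 0).
Central meridian λ₀ = 6×36 − 183 = 33°.
EPSG code: 32736.

Zone 36S (EPSG:32736), central meridian 33°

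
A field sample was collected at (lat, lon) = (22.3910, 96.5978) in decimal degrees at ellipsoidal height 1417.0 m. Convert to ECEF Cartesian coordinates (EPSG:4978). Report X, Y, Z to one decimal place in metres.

X -678069.5 m, Y 5862355.3 m, Z 2415040.9 m

WGS84: a = 6378137 m, e² = 0.006694380; N(φ) = a/√(1−e²sin²φ) = 6381237.060 m.
X = (N+h)·cosφ·cosλ = -678069.540 m; Y = (N+h)·cosφ·sinλ = 5862355.295 m; Z = (N(1−e²)+h)·sinφ = 2415040.896 m.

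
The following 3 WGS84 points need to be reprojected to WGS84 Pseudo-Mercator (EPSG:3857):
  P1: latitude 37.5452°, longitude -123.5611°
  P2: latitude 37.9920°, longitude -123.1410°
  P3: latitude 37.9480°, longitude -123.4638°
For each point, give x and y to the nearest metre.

P1: x -13754759 m, y 4515376 m; P2: x -13707993 m, y 4578296 m; P3: x -13743927 m, y 4572083 m

Web Mercator: x = R·λ, y = R·ln tan(π/4+φ/2), R = 6378137 m.
P1 (37.5452°, -123.5611°) → (-13754758.734, 4515375.559) m.
P2 (37.9920°, -123.1410°) → (-13707993.416, 4578295.743) m.
P3 (37.9480°, -123.4638°) → (-13743927.347, 4572082.559) m.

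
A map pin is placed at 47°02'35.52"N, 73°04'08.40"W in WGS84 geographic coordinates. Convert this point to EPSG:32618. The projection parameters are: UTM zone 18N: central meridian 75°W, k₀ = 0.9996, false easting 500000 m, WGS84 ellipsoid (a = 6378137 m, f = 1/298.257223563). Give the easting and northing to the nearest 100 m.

E 646700 m, N 5211800 m

Zone 18 central meridian λ₀ = 6×18 − 183 = -75°; Δλ = +1.9310°.
Transverse Mercator on WGS84 with k₀ = 0.9996 gives E = 646685.073 m, N = 5211774.160 m.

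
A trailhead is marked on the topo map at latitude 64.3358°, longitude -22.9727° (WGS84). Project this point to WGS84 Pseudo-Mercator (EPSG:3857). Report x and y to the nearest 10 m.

x -2557310 m, y 9435550 m

Web Mercator is spherical with R = a = 6378137 m.
x = R·λ = 6378137 × -0.400949253 = -2557309.266 m.
y = R·ln tan(π/4 + φ/2) = 6378137 × 1.479358915 = 9435553.835 m.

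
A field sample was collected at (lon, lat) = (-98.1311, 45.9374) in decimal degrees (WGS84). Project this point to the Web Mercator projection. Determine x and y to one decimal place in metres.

Web Mercator is spherical with R = a = 6378137 m.
x = R·λ = 6378137 × -1.712710794 = -10923904.083 m.
y = R·ln tan(π/4 + φ/2) = 6378137 × 0.904703551 = 5770323.195 m.

x -10923904.1 m, y 5770323.2 m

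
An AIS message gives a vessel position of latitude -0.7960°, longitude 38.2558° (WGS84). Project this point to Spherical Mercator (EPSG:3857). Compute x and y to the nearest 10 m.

x 4258620 m, y -88610 m

Web Mercator is spherical with R = a = 6378137 m.
x = R·λ = 6378137 × 0.667689668 = 4258616.176 m.
y = R·ln tan(π/4 + φ/2) = 6378137 × -0.013893268 = -88613.165 m.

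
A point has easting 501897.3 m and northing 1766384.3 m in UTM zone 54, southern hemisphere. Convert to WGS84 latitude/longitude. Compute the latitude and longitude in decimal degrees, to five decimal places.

lat -74.19340°, lon 141.06240°

Zone 54S: λ₀ = 141°, k₀ = 0.9996, false easting 500000 m, false northing 10000000 m.
Meridian distance M = (N − FN)/k₀ = -8236910.5 m.
Inverse transverse Mercator on WGS84 gives φ = -74.19340016°, λ = 141.06240160°.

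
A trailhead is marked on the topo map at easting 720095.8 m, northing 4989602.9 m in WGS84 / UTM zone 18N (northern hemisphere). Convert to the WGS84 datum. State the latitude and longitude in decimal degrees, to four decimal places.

Zone 18N: λ₀ = -75°, k₀ = 0.9996, false easting 500000 m.
Meridian distance M = (N − FN)/k₀ = 4991599.5 m.
Inverse transverse Mercator on WGS84 gives φ = 45.02569969°, λ = -72.20619942°.

lat 45.0257°, lon -72.2062°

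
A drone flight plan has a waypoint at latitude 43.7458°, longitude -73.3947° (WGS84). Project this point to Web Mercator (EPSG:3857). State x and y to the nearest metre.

Web Mercator is spherical with R = a = 6378137 m.
x = R·λ = 6378137 × -1.280979169 = -8170260.631 m.
y = R·ln tan(π/4 + φ/2) = 6378137 × 0.850748118 = 5426188.050 m.

x -8170261 m, y 5426188 m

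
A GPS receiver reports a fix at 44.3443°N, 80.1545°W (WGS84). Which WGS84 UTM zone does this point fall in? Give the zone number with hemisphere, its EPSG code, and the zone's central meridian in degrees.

UTM zone = ⌊(λ + 180)/6⌋ + 1; -80.1545° ∈ [-84°, -78°) → zone 17.
Hemisphere: N (φ ≥ 0).
Central meridian λ₀ = 6×17 − 183 = -81°.
EPSG code: 32617.

Zone 17N (EPSG:32617), central meridian -81°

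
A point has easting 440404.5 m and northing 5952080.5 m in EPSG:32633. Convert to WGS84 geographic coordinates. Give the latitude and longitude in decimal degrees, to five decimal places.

Zone 33N: λ₀ = 15°, k₀ = 0.9996, false easting 500000 m.
Meridian distance M = (N − FN)/k₀ = 5954462.3 m.
Inverse transverse Mercator on WGS84 gives φ = 53.71400009°, λ = 14.09699965°.

lat 53.71400°, lon 14.09700°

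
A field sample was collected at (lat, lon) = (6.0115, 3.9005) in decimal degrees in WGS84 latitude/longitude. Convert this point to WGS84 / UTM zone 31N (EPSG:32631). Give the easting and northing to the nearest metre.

E 599660 m, N 664558 m

Zone 31 central meridian λ₀ = 6×31 − 183 = 3°; Δλ = +0.9005°.
Transverse Mercator on WGS84 with k₀ = 0.9996 gives E = 599659.775 m, N = 664557.827 m.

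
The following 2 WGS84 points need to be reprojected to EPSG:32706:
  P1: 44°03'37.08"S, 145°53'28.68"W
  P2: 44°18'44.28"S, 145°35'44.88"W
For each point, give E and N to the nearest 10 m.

UTM zone 6S: λ₀ = -147°, k₀ = 0.9996.
P1 (-44.0603°, -145.8913°) → (588799.152, 5120832.230) m.
P2 (-44.3123°, -145.5958°) → (611988.570, 5092480.988) m.

P1: E 588800 m, N 5120830 m; P2: E 611990 m, N 5092480 m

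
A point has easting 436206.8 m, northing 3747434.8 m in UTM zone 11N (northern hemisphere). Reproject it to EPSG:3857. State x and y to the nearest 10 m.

Unproject from UTM 11N (λ₀ = -117°) → φ = 33.86529968°, λ = -117.68969950°.
Web Mercator (R = 6378137 m): x = -13101157.420 m, y = 4010729.373 m.

x -13101160 m, y 4010730 m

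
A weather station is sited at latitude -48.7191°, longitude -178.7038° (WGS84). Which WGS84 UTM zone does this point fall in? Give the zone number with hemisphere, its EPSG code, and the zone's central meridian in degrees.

UTM zone = ⌊(λ + 180)/6⌋ + 1; -178.7038° ∈ [-180°, -174°) → zone 1.
Hemisphere: S (φ < 0).
Central meridian λ₀ = 6×1 − 183 = -177°.
EPSG code: 32701.

Zone 1S (EPSG:32701), central meridian -177°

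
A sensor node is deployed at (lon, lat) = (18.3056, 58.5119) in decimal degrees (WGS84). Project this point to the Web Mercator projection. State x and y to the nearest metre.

x 2037770 m, y 8075629 m

Web Mercator is spherical with R = a = 6378137 m.
x = R·λ = 6378137 × 0.319492992 = 2037770.071 m.
y = R·ln tan(π/4 + φ/2) = 6378137 × 1.266142349 = 8075629.363 m.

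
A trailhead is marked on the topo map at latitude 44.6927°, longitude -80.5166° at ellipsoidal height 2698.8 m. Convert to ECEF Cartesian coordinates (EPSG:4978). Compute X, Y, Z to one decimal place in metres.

WGS84: a = 6378137 m, e² = 0.006694380; N(φ) = a/√(1−e²sin²φ) = 6388723.216 m.
X = (N+h)·cosφ·cosλ = 748610.640 m; Y = (N+h)·cosφ·sinλ = -4481496.607 m; Z = (N(1−e²)+h)·sinφ = 4465034.240 m.

X 748610.6 m, Y -4481496.6 m, Z 4465034.2 m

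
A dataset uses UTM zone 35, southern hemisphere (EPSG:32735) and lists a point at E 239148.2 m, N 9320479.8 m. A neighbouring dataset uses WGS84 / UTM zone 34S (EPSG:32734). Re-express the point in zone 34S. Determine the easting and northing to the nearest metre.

E 903330 m, N 9319681 m

UTM 35S → geographic: φ = -6.14240041°, λ = 24.64299956°.
UTM 34S (λ₀ = 21°) forward: E = 903330.256 m, N = 9319680.752 m.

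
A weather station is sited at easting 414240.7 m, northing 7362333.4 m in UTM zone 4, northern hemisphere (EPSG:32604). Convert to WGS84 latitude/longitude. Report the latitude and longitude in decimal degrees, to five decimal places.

lat 66.36880°, lon -160.91750°

Zone 4N: λ₀ = -159°, k₀ = 0.9996, false easting 500000 m.
Meridian distance M = (N − FN)/k₀ = 7365279.5 m.
Inverse transverse Mercator on WGS84 gives φ = 66.36880005°, λ = -160.91750083°.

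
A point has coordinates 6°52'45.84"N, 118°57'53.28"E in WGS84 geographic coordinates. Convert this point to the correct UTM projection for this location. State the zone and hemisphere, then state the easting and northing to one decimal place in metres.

Longitude 118.9648° lies in the 6° band [114°, 120°), giving zone 50; latitude is north of the equator, so 50N.
Zone 50 central meridian λ₀ = 6×50 − 183 = 117°; Δλ = +1.9648°.
Transverse Mercator on WGS84 with k₀ = 0.9996 gives E = 717111.031 m, N = 760863.014 m.

Zone 50N: E 717111.0 m, N 760863.0 m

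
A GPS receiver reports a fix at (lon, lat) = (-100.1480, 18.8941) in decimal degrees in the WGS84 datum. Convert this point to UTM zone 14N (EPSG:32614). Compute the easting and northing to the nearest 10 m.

E 379090 m, N 2089500 m

Zone 14 central meridian λ₀ = 6×14 − 183 = -99°; Δλ = -1.1480°.
Transverse Mercator on WGS84 with k₀ = 0.9996 gives E = 379090.456 m, N = 2089502.196 m.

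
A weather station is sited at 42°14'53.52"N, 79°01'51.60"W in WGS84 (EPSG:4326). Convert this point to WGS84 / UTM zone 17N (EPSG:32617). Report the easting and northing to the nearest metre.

E 662436 m, N 4679211 m

Zone 17 central meridian λ₀ = 6×17 − 183 = -81°; Δλ = +1.9690°.
Transverse Mercator on WGS84 with k₀ = 0.9996 gives E = 662435.804 m, N = 4679211.150 m.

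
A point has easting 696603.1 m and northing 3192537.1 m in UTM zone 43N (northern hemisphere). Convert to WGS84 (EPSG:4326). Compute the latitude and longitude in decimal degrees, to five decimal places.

Zone 43N: λ₀ = 75°, k₀ = 0.9996, false easting 500000 m.
Meridian distance M = (N − FN)/k₀ = 3193814.6 m.
Inverse transverse Mercator on WGS84 gives φ = 28.84549995°, λ = 77.01530012°.

lat 28.84550°, lon 77.01530°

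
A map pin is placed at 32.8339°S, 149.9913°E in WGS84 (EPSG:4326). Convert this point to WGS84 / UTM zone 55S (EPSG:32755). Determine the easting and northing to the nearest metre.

E 780010 m, N 6363161 m

Zone 55 central meridian λ₀ = 6×55 − 183 = 147°; Δλ = +2.9913°.
Transverse Mercator on WGS84 with k₀ = 0.9996 gives E = 780010.004 m, N = 6363161.290 m.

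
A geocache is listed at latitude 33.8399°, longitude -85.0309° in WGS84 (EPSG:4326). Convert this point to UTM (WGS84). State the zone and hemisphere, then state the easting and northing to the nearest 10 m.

Zone 16N: E 682200 m, N 3746150 m

Longitude -85.0309° lies in the 6° band [-90°, -84°), giving zone 16; latitude is north of the equator, so 16N.
Zone 16 central meridian λ₀ = 6×16 − 183 = -87°; Δλ = +1.9691°.
Transverse Mercator on WGS84 with k₀ = 0.9996 gives E = 682196.286 m, N = 3746148.510 m.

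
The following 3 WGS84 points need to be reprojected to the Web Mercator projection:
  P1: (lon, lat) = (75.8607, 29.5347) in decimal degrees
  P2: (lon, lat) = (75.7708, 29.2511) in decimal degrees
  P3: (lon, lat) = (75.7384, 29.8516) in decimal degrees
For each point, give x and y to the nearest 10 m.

P1: x 8444770 m, y 3443880 m; P2: x 8434770 m, y 3407640 m; P3: x 8431160 m, y 3484490 m

Web Mercator: x = R·λ, y = R·ln tan(π/4+φ/2), R = 6378137 m.
P1 (29.5347°, 75.8607°) → (8444774.495, 3443878.991) m.
P2 (29.2511°, 75.7708°) → (8434766.873, 3407644.423) m.
P3 (29.8516°, 75.7384°) → (8431160.121, 3484488.634) m.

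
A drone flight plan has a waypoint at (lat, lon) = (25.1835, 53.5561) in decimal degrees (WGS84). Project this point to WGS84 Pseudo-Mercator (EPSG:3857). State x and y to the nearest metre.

x 5961838 m, y 2898300 m

Web Mercator is spherical with R = a = 6378137 m.
x = R·λ = 6378137 × 0.934730280 = 5961837.781 m.
y = R·ln tan(π/4 + φ/2) = 6378137 × 0.454411743 = 2898300.350 m.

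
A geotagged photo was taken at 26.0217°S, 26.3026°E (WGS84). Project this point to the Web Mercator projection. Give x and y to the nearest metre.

Web Mercator is spherical with R = a = 6378137 m.
x = R·λ = 6378137 × 0.459066972 = 2927992.039 m.
y = R·ln tan(π/4 + φ/2) = 6378137 × -0.470634110 = -3001768.830 m.

x 2927992 m, y -3001769 m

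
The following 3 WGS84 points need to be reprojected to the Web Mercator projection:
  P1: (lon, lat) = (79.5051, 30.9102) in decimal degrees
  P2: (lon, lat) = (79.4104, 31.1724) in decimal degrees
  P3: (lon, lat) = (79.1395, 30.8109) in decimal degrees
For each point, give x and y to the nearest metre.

Web Mercator: x = R·λ, y = R·ln tan(π/4+φ/2), R = 6378137 m.
P1 (30.9102°, 79.5051°) → (8850467.247, 3621092.387) m.
P2 (31.1724°, 79.4104°) → (8839925.292, 3655158.863) m.
P3 (30.8109°, 79.1395°) → (8809768.842, 3608215.183) m.

P1: x 8850467 m, y 3621092 m; P2: x 8839925 m, y 3655159 m; P3: x 8809769 m, y 3608215 m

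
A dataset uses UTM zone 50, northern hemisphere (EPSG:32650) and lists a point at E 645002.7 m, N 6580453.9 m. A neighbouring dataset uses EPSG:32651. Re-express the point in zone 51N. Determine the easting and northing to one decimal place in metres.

UTM 50N → geographic: φ = 59.33789996°, λ = 119.54930047°.
UTM 51N (λ₀ = 123°) forward: E = 303752.136 m, N = 6582764.092 m.

E 303752.1 m, N 6582764.1 m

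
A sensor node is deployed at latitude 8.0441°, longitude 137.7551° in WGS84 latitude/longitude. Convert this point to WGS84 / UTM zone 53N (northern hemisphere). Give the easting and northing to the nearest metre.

E 803690 m, N 890196 m

Zone 53 central meridian λ₀ = 6×53 − 183 = 135°; Δλ = +2.7551°.
Transverse Mercator on WGS84 with k₀ = 0.9996 gives E = 803690.292 m, N = 890195.518 m.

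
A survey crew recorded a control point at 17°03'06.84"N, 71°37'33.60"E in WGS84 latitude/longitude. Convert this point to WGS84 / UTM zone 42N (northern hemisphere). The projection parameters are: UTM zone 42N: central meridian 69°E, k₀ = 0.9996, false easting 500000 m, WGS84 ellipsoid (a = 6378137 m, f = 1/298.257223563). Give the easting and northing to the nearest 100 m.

Zone 42 central meridian λ₀ = 6×42 − 183 = 69°; Δλ = +2.6260°.
Transverse Mercator on WGS84 with k₀ = 0.9996 gives E = 779524.477 m, N = 1887175.804 m.

E 779500 m, N 1887200 m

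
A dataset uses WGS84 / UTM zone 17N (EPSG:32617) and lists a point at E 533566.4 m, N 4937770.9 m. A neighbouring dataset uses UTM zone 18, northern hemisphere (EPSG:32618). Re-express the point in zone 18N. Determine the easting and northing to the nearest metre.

E 57325 m, N 4952834 m

UTM 17N → geographic: φ = 44.59249994°, λ = -80.57710005°.
UTM 18N (λ₀ = -75°) forward: E = 57324.515 m, N = 4952833.867 m.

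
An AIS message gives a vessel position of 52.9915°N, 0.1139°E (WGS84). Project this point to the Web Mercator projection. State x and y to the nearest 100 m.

Web Mercator is spherical with R = a = 6378137 m.
x = R·λ = 6378137 × 0.001987930 = 12679.290 m.
y = R·ln tan(π/4 + φ/2) = 6378137 × 1.094586994 = 6981425.805 m.

x 12700 m, y 6981400 m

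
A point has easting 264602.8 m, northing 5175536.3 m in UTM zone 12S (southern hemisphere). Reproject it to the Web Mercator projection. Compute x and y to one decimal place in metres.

Unproject from UTM 12S (λ₀ = -111°) → φ = -43.53600000°, λ = -113.91339988°.
Web Mercator (R = 6378137 m): x = -12680781.669 m, y = -5393915.656 m.

x -12680781.7 m, y -5393915.7 m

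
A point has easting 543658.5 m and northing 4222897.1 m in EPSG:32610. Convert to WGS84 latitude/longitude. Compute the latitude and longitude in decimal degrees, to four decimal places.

Zone 10N: λ₀ = -123°, k₀ = 0.9996, false easting 500000 m.
Meridian distance M = (N − FN)/k₀ = 4224586.9 m.
Inverse transverse Mercator on WGS84 gives φ = 38.15290003°, λ = -122.50170056°.

lat 38.1529°, lon -122.5017°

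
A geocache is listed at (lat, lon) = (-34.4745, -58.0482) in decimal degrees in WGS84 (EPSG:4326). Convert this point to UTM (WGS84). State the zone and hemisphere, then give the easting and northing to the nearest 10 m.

Zone 21S: E 403740 m, N 6184730 m

Longitude -58.0482° lies in the 6° band [-60°, -54°), giving zone 21; latitude is south of the equator, so 21S.
Zone 21 central meridian λ₀ = 6×21 − 183 = -57°; Δλ = -1.0482°.
Transverse Mercator on WGS84 with k₀ = 0.9996 gives E = 403740.602 m, N = 6184731.929 m.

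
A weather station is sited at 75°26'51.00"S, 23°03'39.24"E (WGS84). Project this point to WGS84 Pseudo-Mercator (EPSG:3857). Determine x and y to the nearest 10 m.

Web Mercator is spherical with R = a = 6378137 m.
x = R·λ = 6378137 × 0.402488633 = 2567127.645 m.
y = R·ln tan(π/4 + φ/2) = 6378137 × -2.058215154 = -13127578.227 m.

x 2567130 m, y -13127580 m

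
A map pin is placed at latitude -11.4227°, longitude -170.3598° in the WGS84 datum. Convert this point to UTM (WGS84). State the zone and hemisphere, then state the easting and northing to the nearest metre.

Longitude -170.3598° lies in the 6° band [-174°, -168°), giving zone 2; latitude is south of the equator, so 2S.
Zone 2 central meridian λ₀ = 6×2 − 183 = -171°; Δλ = +0.6402°.
Transverse Mercator on WGS84 with k₀ = 0.9996 gives E = 569837.718 m, N = 8737204.4997 m.

Zone 2S: E 569838 m, N 8737204 m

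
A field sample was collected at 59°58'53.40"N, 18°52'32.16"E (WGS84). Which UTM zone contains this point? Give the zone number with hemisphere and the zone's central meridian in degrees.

UTM zone = ⌊(λ + 180)/6⌋ + 1; 18.8756° ∈ [18°, 24°) → zone 34.
Hemisphere: N (φ ≥ 0).
Central meridian λ₀ = 6×34 − 183 = 21°.

Zone 34N, central meridian 21°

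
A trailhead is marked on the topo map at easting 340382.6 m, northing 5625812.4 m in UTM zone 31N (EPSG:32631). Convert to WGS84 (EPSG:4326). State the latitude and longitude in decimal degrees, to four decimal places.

lat 50.7621°, lon 0.7367°

Zone 31N: λ₀ = 3°, k₀ = 0.9996, false easting 500000 m.
Meridian distance M = (N − FN)/k₀ = 5628063.6 m.
Inverse transverse Mercator on WGS84 gives φ = 50.76209998°, λ = 0.73669941°.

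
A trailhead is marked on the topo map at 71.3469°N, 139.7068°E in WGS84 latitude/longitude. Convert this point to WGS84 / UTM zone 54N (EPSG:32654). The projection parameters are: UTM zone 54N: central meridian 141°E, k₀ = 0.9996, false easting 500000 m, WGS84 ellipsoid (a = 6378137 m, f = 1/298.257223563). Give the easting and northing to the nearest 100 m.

E 453800 m, N 7916600 m

Zone 54 central meridian λ₀ = 6×54 − 183 = 141°; Δλ = -1.2932°.
Transverse Mercator on WGS84 with k₀ = 0.9996 gives E = 453839.325 m, N = 7916580.769 m.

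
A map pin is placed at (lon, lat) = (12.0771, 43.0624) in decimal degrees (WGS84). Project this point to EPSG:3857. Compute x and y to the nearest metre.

Web Mercator is spherical with R = a = 6378137 m.
x = R·λ = 6378137 × 0.210785159 = 1344416.622 m.
y = R·ln tan(π/4 + φ/2) = 6378137 × 0.834330556 = 5321474.591 m.

x 1344417 m, y 5321475 m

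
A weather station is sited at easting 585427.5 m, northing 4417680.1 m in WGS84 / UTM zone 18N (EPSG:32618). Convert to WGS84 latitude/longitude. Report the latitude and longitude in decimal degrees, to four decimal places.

lat 39.9049°, lon -74.0006°

Zone 18N: λ₀ = -75°, k₀ = 0.9996, false easting 500000 m.
Meridian distance M = (N − FN)/k₀ = 4419447.9 m.
Inverse transverse Mercator on WGS84 gives φ = 39.90489980°, λ = -74.00059985°.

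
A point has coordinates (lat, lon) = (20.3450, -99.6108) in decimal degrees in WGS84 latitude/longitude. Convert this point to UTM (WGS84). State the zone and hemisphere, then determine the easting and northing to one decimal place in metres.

Zone 14N: E 436246.6 m, N 2249777.9 m

Longitude -99.6108° lies in the 6° band [-102°, -96°), giving zone 14; latitude is north of the equator, so 14N.
Zone 14 central meridian λ₀ = 6×14 − 183 = -99°; Δλ = -0.6108°.
Transverse Mercator on WGS84 with k₀ = 0.9996 gives E = 436246.558 m, N = 2249777.905 m.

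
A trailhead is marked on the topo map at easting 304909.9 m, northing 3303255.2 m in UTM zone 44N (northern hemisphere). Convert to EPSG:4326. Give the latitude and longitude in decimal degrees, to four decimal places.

lat 29.8444°, lon 78.9806°

Zone 44N: λ₀ = 81°, k₀ = 0.9996, false easting 500000 m.
Meridian distance M = (N − FN)/k₀ = 3304577.0 m.
Inverse transverse Mercator on WGS84 gives φ = 29.84440029°, λ = 78.98060018°.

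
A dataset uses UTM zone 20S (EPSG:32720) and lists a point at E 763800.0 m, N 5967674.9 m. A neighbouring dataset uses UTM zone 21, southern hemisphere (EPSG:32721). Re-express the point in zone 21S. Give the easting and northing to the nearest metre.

UTM 20S → geographic: φ = -36.39989982°, λ = -60.05850046°.
UTM 21S (λ₀ = -57°) forward: E = 225704.193 m, N = 5967348.481 m.

E 225704 m, N 5967348 m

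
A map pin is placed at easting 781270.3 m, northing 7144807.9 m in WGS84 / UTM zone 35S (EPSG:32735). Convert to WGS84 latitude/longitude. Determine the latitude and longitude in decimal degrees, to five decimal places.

lat -25.78790°, lon 29.80480°

Zone 35S: λ₀ = 27°, k₀ = 0.9996, false easting 500000 m, false northing 10000000 m.
Meridian distance M = (N − FN)/k₀ = -2856334.6 m.
Inverse transverse Mercator on WGS84 gives φ = -25.78790017°, λ = 29.80480017°.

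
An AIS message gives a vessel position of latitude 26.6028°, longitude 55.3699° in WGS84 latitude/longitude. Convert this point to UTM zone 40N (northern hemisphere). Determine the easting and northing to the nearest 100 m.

E 337700 m, N 2943500 m

Zone 40 central meridian λ₀ = 6×40 − 183 = 57°; Δλ = -1.6301°.
Transverse Mercator on WGS84 with k₀ = 0.9996 gives E = 337691.765 m, N = 2943477.033 m.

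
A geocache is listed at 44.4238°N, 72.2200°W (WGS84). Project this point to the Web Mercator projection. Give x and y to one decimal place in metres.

x -8039493.6 m, y 5531262.2 m

Web Mercator is spherical with R = a = 6378137 m.
x = R·λ = 6378137 × -1.260476786 = -8039493.625 m.
y = R·ln tan(π/4 + φ/2) = 6378137 × 0.867222226 = 5531262.165 m.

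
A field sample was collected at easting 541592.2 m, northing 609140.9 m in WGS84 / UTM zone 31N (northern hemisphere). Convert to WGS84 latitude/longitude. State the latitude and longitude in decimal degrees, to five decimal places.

lat 5.51080°, lon 3.37550°

Zone 31N: λ₀ = 3°, k₀ = 0.9996, false easting 500000 m.
Meridian distance M = (N − FN)/k₀ = 609384.7 m.
Inverse transverse Mercator on WGS84 gives φ = 5.51080006°, λ = 3.37549994°.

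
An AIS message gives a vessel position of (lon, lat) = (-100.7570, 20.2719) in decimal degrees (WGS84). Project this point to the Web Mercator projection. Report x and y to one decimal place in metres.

Web Mercator is spherical with R = a = 6378137 m.
x = R·λ = 6378137 × -1.758541394 = -11216217.934 m.
y = R·ln tan(π/4 + φ/2) = 6378137 × 0.361432999 = 2305269.185 m.

x -11216217.9 m, y 2305269.2 m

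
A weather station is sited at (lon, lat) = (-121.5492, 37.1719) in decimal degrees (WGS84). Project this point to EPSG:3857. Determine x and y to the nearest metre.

Web Mercator is spherical with R = a = 6378137 m.
x = R·λ = 6378137 × -2.121433743 = -13530795.050 m.
y = R·ln tan(π/4 + φ/2) = 6378137 × 0.699748938 = 4463094.593 m.

x -13530795 m, y 4463095 m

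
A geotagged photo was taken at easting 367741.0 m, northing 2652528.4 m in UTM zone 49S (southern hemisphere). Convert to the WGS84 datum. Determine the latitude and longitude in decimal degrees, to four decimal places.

Zone 49S: λ₀ = 111°, k₀ = 0.9996, false easting 500000 m, false northing 10000000 m.
Meridian distance M = (N − FN)/k₀ = -7350411.8 m.
Inverse transverse Mercator on WGS84 gives φ = -66.21939967°, λ = 108.05979940°.

lat -66.2194°, lon 108.0598°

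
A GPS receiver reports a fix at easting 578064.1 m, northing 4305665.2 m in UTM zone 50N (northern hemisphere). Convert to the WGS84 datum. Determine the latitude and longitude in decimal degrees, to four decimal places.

lat 38.8964°, lon 117.9002°

Zone 50N: λ₀ = 117°, k₀ = 0.9996, false easting 500000 m.
Meridian distance M = (N − FN)/k₀ = 4307388.2 m.
Inverse transverse Mercator on WGS84 gives φ = 38.89640029°, λ = 117.90019968°.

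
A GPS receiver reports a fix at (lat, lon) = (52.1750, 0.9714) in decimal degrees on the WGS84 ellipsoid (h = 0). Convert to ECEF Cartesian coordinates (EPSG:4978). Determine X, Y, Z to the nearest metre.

X 3919035 m, Y 66450 m, Z 5014768 m

WGS84: a = 6378137 m, e² = 0.006694380; N(φ) = a/√(1−e²sin²φ) = 6391498.886 m.
X = (N+h)·cosφ·cosλ = 3919034.660 m; Y = (N+h)·cosφ·sinλ = 66450.184 m; Z = (N(1−e²)+h)·sinφ = 5014768.102 m.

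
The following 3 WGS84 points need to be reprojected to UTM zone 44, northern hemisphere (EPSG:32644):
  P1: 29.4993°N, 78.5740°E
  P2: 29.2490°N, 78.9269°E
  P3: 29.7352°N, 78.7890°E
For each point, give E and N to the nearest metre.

UTM zone 44N: λ₀ = 81°, k₀ = 0.9996.
P1 (29.4993°, 78.5740°) → (264815.811, 3265758.520) m.
P2 (29.2490°, 78.9269°) → (298542.888, 3237354.465) m.
P3 (29.7352°, 78.7890°) → (286163.146, 3291491.015) m.

P1: E 264816 m, N 3265759 m; P2: E 298543 m, N 3237354 m; P3: E 286163 m, N 3291491 m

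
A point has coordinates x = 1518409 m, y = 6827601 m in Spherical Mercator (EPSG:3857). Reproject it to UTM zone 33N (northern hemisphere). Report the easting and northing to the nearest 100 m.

Web Mercator inverse (R = 6378137 m) → φ = 52.15169794°, λ = 13.64010012°.
UTM 33N forward: E = 406960.179 m, N = 5778782.648 m.

E 407000 m, N 5778800 m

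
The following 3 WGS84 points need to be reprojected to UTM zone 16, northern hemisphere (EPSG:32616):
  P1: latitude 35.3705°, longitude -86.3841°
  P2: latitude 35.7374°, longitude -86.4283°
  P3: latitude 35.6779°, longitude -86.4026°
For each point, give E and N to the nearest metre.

UTM zone 16N: λ₀ = -87°, k₀ = 0.9996.
P1 (35.3705°, -86.3841°) → (555947.748, 3914305.435) m.
P2 (35.7374°, -86.4283°) → (551696.517, 3954973.557) m.
P3 (35.6779°, -86.4026°) → (554060.651, 3948388.192) m.

P1: E 555948 m, N 3914305 m; P2: E 551697 m, N 3954974 m; P3: E 554061 m, N 3948388 m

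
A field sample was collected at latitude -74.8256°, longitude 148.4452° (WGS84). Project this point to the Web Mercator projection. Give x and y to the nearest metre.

Web Mercator is spherical with R = a = 6378137 m.
x = R·λ = 6378137 × 2.590857499 = 16524844.075 m.
y = R·ln tan(π/4 + φ/2) = 6378137 × -2.015895152 = -12857655.454 m.

x 16524844 m, y -12857655 m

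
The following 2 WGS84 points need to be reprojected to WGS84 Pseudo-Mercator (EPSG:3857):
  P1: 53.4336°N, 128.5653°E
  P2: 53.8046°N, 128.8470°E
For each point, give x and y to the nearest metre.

P1: x 14311824 m, y 7063608 m; P2: x 14343182 m, y 7133236 m

Web Mercator: x = R·λ, y = R·ln tan(π/4+φ/2), R = 6378137 m.
P1 (53.4336°, 128.5653°) → (14311823.730, 7063608.412) m.
P2 (53.8046°, 128.8470°) → (14343182.430, 7133236.384) m.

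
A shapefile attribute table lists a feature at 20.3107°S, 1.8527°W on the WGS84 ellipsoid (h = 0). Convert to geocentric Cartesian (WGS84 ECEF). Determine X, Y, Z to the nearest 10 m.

X 5980860 m, Y -193460 m, Z -2199990 m

WGS84: a = 6378137 m, e² = 0.006694380; N(φ) = a/√(1−e²sin²φ) = 6380710.791 m.
X = (N+h)·cosφ·cosλ = 5980856.383 m; Y = (N+h)·cosφ·sinλ = -193462.701 m; Z = (N(1−e²)+h)·sinφ = -2199986.801 m.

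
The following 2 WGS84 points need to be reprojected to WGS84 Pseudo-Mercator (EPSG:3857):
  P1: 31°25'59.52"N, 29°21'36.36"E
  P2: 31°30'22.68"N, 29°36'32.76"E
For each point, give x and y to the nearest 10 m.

P1: x 3268350 m, y 3689140 m; P2: x 3296070 m, y 3698680 m

Web Mercator: x = R·λ, y = R·ln tan(π/4+φ/2), R = 6378137 m.
P1 (31.4332°, 29.3601°) → (3268351.382, 3689137.129) m.
P2 (31.5063°, 29.6091°) → (3296069.935, 3698677.877) m.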